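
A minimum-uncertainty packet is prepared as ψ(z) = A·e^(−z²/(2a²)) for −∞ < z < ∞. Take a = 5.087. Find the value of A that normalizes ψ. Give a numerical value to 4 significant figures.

Normalization requires ∫|ψ|² dz = 1, integrated from −∞ to ∞.
With ∫_{−∞}^{∞} z^(2m) e^(−αz²) dz = (2m−1)!!·√π / (2^m α^(m+1/2)), ∫|ψ|² dz = A²·(√(π)·a).
Setting this equal to 1 gives A² = 1/(√(π)·a).
Plugging in a = 5.087 yields A = 0.33303.

A ≈ 0.3330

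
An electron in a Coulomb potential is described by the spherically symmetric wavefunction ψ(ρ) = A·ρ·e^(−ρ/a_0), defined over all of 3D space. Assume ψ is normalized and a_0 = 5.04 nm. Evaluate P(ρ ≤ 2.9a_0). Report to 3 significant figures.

With dV = 4πρ²dρ, the probability is ∫|ψ|² dV over ρ ≤ 2.9a_0.
A² is fixed by ∫₀^∞ 4πρ²|ψ|² dρ = 1, i.e. A² = (3·π·a_0^5)^(−1).
In terms of u = ρ/a_0 (A², 4π and the length scale all cancel between numerator and denominator), P = [∫_{0}^{2.9} u^4·e^(-2·u) du] / [∫_{0}^{∞} u^4·e^(-2·u) du].
An antiderivative of u^4·e^(-2·u) is -(u^4/2 + u^3 + 3·u^2/2 + 3·u/2 + 3/4)·e^(-2·u); evaluating from 0 to 2.9 gives ≈ 0.51546, while the full integral is 3/4.
This evaluates to P = 0.6873.

P ≈ 0.687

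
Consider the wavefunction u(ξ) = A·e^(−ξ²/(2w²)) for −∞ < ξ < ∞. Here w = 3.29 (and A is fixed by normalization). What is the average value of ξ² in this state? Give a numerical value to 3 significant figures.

⟨ξ^2⟩ ≈ 5.41

By definition ⟨ξ²⟩ = ∫ ξ^2 |u(ξ)|² dξ.
Evaluating both integrals, ⟨ξ²⟩ = w^2/2.
Putting w = 3.29 gives 5.412.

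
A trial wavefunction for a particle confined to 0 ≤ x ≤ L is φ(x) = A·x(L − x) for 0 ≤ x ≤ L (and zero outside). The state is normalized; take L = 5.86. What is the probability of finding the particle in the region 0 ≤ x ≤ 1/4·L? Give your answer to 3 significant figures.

P ≈ 0.104

|φ|² is the probability density, so P = ∫_{0}^{1/4·L} |φ|² dx.
The normalization integral ∫|φ|²dx over the whole domain equals L^5/30·A², and A² cancels in the ratio.
Let u = x/L; then A² and the length scale cancel, so P = ∫_{0}^{1/4} u^2·(1 - u)^2 du ÷ ∫_{0}^{1} u^2·(1 - u)^2 du.
Using ∫ u^2·(1 - u)^2 du = u^3·(6·u^2 - 15·u + 10)/30, the numerator is ≈ 0.0034505 and the denominator is 1/30.
Evaluating gives P = 53/512.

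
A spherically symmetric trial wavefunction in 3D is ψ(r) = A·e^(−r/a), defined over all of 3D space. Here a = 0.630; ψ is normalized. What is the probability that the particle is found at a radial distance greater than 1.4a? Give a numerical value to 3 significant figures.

P ≈ 0.469

With dV = 4πr²dr, the probability is ∫|ψ|² dV over r > 1.4a.
A² is fixed by ∫₀^∞ 4πr²|ψ|² dr = 1, i.e. A² = (π·a^3)^(−1).
Let u = r/a; then A², 4π and the length scale all cancel, so P = ∫_{1.4}^{∞} u^2·e^(-2·u) du ÷ ∫_{0}^{∞} u^2·e^(-2·u) du.
With ∫ u^2·e^(-2·u) du = -(2·u^2 + 2·u + 1)·e^(-2·u)/4 + C, the region integral is 193·e^(-14/5)/100 and the full one is 1/4.
The region integral divided by the full integral gives P = 0.4695.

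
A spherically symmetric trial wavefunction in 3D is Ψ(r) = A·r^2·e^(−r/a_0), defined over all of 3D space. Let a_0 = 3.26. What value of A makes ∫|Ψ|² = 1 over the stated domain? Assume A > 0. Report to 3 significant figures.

A ≈ 0.00190

We need A² ∫|f|² 4πr² dr = 1, taking the integral from 0 to ∞.
Recall ∫₀^∞ r^m e^(−r/β) dr = m!·β^(m+1), carrying out the integral gives A² · 45·π·a_0^7/2.
Hence A² = 1/[45·π·a_0^7/2].
With a_0 = 3.26: A² = 0.000003615 and A = 0.001901.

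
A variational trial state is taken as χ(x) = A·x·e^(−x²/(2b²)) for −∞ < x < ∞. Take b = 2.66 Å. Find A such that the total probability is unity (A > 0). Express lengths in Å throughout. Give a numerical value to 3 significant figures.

A ≈ 0.245 Å^(-3/2)

Normalization requires ∫|χ|² dx = 1, integrated from −∞ to ∞.
∫|χ|² dx = A²·(√(π)·b^3/2).
So A² = (√(π)·b^3/2)^(−1).
Substituting b = 2.66 gives A² = 0.05995, so A = 0.2449.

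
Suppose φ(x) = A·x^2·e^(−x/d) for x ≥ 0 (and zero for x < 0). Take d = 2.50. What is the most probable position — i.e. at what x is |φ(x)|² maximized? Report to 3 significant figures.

x ≈ 5.00

Differentiate |φ(x)|² with respect to x and set to zero.
Solving yields x = 2·d.
With d = 2.50, the most probable position is 5.000.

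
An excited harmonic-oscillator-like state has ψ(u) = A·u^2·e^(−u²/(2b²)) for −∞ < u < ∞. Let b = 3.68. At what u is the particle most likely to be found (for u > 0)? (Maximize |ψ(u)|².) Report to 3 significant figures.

Set d/du [|ψ(u)|²] = 0 and solve for u > 0.
This gives u = √(2)·b.
With b = 3.68, the value of u > 0 at which the probability density is greatest is 5.204.

u ≈ 5.20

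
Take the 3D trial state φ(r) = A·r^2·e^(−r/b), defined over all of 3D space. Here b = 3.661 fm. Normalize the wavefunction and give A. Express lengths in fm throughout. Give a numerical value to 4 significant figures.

A ≈ 0.001267 fm^(-7/2)

The normalization condition is ∫|φ|² 4πr² dr = 1 from 0 to ∞.
The angular integral contributes 4π, leaving ∫₀^∞ r²|φ|² dr.
Recall ∫₀^∞ r^m e^(−r/β) dr = m!·β^(m+1), ∫|φ|² 4πr² dr = A²·(45·π·b^7/2).
So A² = (45·π·b^7/2)^(−1).
With b = 3.661: A² = 0.0000016050 and A = 0.0012669.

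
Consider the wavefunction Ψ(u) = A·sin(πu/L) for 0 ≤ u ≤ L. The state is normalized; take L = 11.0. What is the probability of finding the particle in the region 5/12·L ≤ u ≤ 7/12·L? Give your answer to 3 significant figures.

|Ψ|² is the probability density, so P = ∫_{5/12·L}^{7/12·L} |Ψ|² du.
Since A² = 1/(L/2), this is the region integral divided by the full normalization integral.
Substituting t = u/L, A² and the length scale cancel in the ratio: P = ∫_{5/12}^{7/12} sin(π·t)^2 dt / ∫_{0}^{1} sin(π·t)^2 dt.
With ∫ sin(π·t)^2 dt = t/2 - sin(2·π·t)/(4·π) + C, the region integral is 1/(4·π) + 1/12 and the full one is 1/2.
This works out to P = (3 + π)/(6·π).

P ≈ 0.326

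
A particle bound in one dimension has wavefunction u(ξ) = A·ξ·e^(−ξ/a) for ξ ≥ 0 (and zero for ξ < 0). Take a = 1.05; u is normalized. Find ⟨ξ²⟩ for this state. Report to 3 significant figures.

⟨ξ²⟩ = ∫ ξ^2 |u|² dξ over the full domain.
Since the A² factors cancel between numerator and denominator, ⟨ξ²⟩ = 3·a^2.
With a = 1.05, ⟨ξ^2⟩ = 3.308.

⟨ξ^2⟩ ≈ 3.31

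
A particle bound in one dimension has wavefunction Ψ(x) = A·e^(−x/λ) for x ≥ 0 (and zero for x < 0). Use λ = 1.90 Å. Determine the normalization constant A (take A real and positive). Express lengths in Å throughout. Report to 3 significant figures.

A ≈ 1.03 Å^(-1/2)

The normalization condition is ∫|Ψ|² dx = 1 from 0 to ∞.
With ∫₀^∞ x^0 e^(−αx) dx = 0!/α^1, the integral (without the A² prefactor) comes out to λ/2.
Setting this equal to 1 gives A² = 1/(λ/2).
With λ = 1.90: A² = 1.053 and A = 1.026.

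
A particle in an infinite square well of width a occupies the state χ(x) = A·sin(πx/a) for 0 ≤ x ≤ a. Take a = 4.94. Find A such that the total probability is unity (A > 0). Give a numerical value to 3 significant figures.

We need A² ∫|f|² dx = 1, taking the integral from 0 to a.
With χ = A·sin(πx/a), the integral evaluates to A²·[a/2].
Setting this equal to 1 gives A² = 1/(a/2).
Substituting a = 4.94 gives A² = 0.4049, so A = 0.6363.

A ≈ 0.636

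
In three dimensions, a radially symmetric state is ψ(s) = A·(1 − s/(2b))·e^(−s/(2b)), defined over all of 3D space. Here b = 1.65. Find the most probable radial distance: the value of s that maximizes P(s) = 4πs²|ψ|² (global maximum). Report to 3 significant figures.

s ≈ 8.64

The maximum of P(s) = 4πs²|ψ|² occurs where its derivative vanishes.
Solving yields s = b·(√(5) + 3).
With b = 1.65, the most probable radial distance is 8.640.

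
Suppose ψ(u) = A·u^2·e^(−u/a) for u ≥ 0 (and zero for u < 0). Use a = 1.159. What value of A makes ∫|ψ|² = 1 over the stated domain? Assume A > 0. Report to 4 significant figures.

A ≈ 0.7985

We need A² ∫|f|² du = 1, taking the integral from 0 to ∞.
Recall ∫₀^∞ u^m e^(−u/β) du = m!·β^(m+1), ∫|ψ|² du = A²·(3·a^5/4).
Hence A² = 1/[3·a^5/4].
With a = 1.159: A² = 0.63756 and A = 0.79847.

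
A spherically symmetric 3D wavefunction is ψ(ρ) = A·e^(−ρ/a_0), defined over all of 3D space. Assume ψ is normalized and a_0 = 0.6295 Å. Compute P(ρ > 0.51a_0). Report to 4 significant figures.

P ≈ 0.9160

P = ∫ |ψ|² 4πρ² dρ over ρ > 0.51a_0.
Normalization gives A² = 1/(π·a_0^3).
Substituting u = ρ/a_0, A², 4π and the length scale all cancel in the ratio: P = ∫_{0.51}^{∞} u^2·e^(-2·u) du / ∫_{0}^{∞} u^2·e^(-2·u) du.
Using ∫ u^2·e^(-2·u) du = -(2·u^2 + 2·u + 1)·e^(-2·u)/4, the numerator is ≈ 0.228996 and the denominator is 1/4.
This evaluates to P = 0.91598.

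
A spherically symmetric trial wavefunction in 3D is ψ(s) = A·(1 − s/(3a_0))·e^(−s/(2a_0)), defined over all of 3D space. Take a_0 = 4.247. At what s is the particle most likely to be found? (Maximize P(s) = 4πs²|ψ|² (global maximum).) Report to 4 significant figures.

The maximum of P(s) = 4πs²|ψ|² occurs where its derivative vanishes.
Solving yields s = a_0.
With a_0 = 4.247, the most probable radial distance is 4.2470.

s ≈ 4.247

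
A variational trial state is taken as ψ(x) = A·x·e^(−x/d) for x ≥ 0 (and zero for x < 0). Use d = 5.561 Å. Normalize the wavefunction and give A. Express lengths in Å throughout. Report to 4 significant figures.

A ≈ 0.1525 Å^(-3/2)

Normalization requires ∫|ψ|² dx = 1, integrated from 0 to ∞.
The integral (without the A² prefactor) comes out to d^3/4.
So A² = (d^3/4)^(−1).
Substituting d = 5.561 gives A² = 0.023260, so A = 0.15251.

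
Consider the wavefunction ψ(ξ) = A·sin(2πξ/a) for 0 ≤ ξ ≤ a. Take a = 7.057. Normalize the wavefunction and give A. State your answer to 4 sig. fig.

The normalization condition is ∫|ψ|² dξ = 1 from 0 to a.
With ∫₀^a sin²(nπξ/a) dξ = a/2, ∫|ψ|² dξ = A²·(a/2).
Hence A² = 1/[a/2].
With a = 7.057: A² = 0.28341 and A = 0.53236.

A ≈ 0.5324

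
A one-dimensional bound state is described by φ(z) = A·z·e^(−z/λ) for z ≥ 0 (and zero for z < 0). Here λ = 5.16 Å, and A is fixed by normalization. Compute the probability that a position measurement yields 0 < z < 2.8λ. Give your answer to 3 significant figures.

|φ|² is the probability density, so P = ∫_{0}^{2.8λ} |φ|² dz.
Since A² = 1/(λ^3/4), this is the region integral divided by the full normalization integral.
Substituting u = z/λ, A² and the length scale cancel in the ratio: P = ∫_{0}^{2.8} u^2·e^(-2·u) du / ∫_{0}^{∞} u^2·e^(-2·u) du.
With ∫ u^2·e^(-2·u) du = -(2·u^2 + 2·u + 1)·e^(-2·u)/4 + C, the region integral is 1/4 - 557·e^(-28/5)/100 and the full one is 1/4.
Evaluating gives P = 0.9176.

P ≈ 0.918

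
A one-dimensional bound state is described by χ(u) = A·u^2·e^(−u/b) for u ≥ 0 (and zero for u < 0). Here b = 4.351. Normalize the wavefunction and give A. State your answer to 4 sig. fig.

Require ∫ |χ|² du = 1 over the whole domain.
With ∫₀^∞ u^4 e^(−αu) du = 4!/α^5, carrying out the integral gives A² · 3·b^5/4.
So A² = (3·b^5/4)^(−1).
With b = 4.351: A² = 0.00085505 and A = 0.029241.

A ≈ 0.02924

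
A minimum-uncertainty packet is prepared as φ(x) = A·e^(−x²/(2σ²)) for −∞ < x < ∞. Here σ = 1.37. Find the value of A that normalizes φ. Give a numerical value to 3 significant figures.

We need A² ∫|f|² dx = 1, taking the integral from −∞ to ∞.
Carrying out the integral gives A² · √(π)·σ.
Setting this equal to 1 gives A² = 1/(√(π)·σ).
Substituting σ = 1.37 gives A² = 0.4118, so A = 0.6417.

A ≈ 0.642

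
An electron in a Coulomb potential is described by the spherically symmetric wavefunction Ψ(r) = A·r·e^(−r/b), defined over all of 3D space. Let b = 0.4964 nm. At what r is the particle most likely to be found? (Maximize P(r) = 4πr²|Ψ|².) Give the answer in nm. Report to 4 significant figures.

r ≈ 0.9928 nm

The maximum of P(r) = 4πr²|Ψ|² occurs where its derivative vanishes.
This gives r = 2·b.
With b = 0.4964, the most probable radial distance is 0.99280 nm.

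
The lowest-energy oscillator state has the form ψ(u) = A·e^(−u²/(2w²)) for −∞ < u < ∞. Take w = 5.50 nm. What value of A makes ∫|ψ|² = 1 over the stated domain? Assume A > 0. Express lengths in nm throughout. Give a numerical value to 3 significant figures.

A ≈ 0.320 nm^(-1/2)

The normalization condition is ∫|ψ|² du = 1 from −∞ to ∞.
The integral (without the A² prefactor) comes out to √(π)·w.
Hence A² = 1/[√(π)·w].
Plugging in w = 5.50 yields A = 0.3203.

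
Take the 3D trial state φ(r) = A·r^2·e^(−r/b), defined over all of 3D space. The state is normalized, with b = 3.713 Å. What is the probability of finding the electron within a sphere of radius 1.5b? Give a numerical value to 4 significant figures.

P = ∫ |φ|² 4πr² dr over r ≤ 1.5b.
A² is fixed by ∫₀^∞ 4πr²|φ|² dr = 1, i.e. A² = (45·π·b^7/2)^(−1).
Substituting u = r/b, A², 4π and the length scale all cancel in the ratio: P = ∫_{0}^{1.5} u^6·e^(-2·u) du / ∫_{0}^{∞} u^6·e^(-2·u) du.
An antiderivative of u^6·e^(-2·u) is -(4·u^6 + 12·u^5 + 30·u^4 + 60·u^3 + 90·u^2 + 90·u + 45)·e^(-2·u)/8; evaluating from 0 to 1.5 gives ≈ 0.188486, while the full integral is 45/8.
This evaluates to P = 0.033509.

P ≈ 0.03351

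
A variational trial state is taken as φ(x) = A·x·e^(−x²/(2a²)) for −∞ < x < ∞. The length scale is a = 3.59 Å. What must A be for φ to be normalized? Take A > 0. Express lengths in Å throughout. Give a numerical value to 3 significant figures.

A ≈ 0.156 Å^(-3/2)

Normalization requires ∫|φ|² dx = 1, integrated from −∞ to ∞.
Using the Gaussian integral ∫_{−∞}^{∞} e^(−αx²) dx = √(π/α), carrying out the integral gives A² · √(π)·a^3/2.
So A² = (√(π)·a^3/2)^(−1).
Plugging in a = 3.59 yields A = 0.1562.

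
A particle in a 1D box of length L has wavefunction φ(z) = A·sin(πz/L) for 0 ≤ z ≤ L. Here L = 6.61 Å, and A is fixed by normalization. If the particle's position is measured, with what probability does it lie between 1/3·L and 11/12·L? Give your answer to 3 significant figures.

P ≈ 0.801

P = ∫_{1/3·L}^{11/12·L} |φ(z)|² dz.
With A² fixed by ∫|φ|² = 1, i.e. A² = (L/2)^(−1), substitute and integrate.
In terms of u = z/L (A² and the length scale cancel between numerator and denominator), P = [∫_{1/3}^{11/12} sin(π·u)^2 du] / [∫_{0}^{1} sin(π·u)^2 du].
With ∫ sin(π·u)^2 du = u/2 - sin(2·π·u)/(4·π) + C, the region integral is 1/(8·π) + √(3)/(8·π) + 7/24 and the full one is 1/2.
This works out to P = (3 + 3·√(3) + 7·π)/(12·π).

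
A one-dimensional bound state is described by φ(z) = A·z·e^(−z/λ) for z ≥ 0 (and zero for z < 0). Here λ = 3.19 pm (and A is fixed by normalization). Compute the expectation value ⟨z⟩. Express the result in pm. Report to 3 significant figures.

⟨z⟩ ≈ 4.79 pm

⟨z⟩ = ∫ z |φ|² dz over the full domain.
The ratio of the moment integral to the normalization integral gives ⟨z⟩ = 3·λ/2.
Putting λ = 3.19 gives 4.785.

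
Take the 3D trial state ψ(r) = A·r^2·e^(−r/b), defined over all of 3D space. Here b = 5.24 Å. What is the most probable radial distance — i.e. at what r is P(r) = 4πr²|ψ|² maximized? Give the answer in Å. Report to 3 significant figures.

r ≈ 15.7 Å

Differentiate P(r) = 4πr²|ψ|² with respect to r and set to zero.
This gives r = 3·b.
With b = 5.24, the most probable radial distance is 15.72 Å.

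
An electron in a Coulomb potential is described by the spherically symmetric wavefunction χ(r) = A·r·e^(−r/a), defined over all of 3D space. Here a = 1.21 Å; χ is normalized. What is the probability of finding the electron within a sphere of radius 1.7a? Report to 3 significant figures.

With dV = 4πr²dr, the probability is ∫|χ|² dV over r ≤ 1.7a.
Normalization gives A² = 1/(3·π·a^5).
In terms of u = r/a (A², 4π and the length scale all cancel between numerator and denominator), P = [∫_{0}^{1.7} u^4·e^(-2·u) du] / [∫_{0}^{∞} u^4·e^(-2·u) du].
With ∫ u^4·e^(-2·u) du = -(u^4/2 + u^3 + 3·u^2/2 + 3·u/2 + 3/4)·e^(-2·u) + C, the region integral is ≈ 0.19186 and the full one is 3/4.
This evaluates to P = 0.2558.

P ≈ 0.256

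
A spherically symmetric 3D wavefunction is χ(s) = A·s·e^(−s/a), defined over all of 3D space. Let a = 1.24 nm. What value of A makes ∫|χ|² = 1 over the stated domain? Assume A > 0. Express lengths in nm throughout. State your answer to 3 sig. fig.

A ≈ 0.190 nm^(-5/2)

Normalization requires ∫|χ|² 4πs² ds = 1, integrated from 0 to ∞.
(Spherical symmetry: dV = 4πs² ds.)
The integral (without the A² prefactor) comes out to 3·π·a^5.
Hence A² = 1/[3·π·a^5].
Substituting a = 1.24 gives A² = 0.03619, so A = 0.1902.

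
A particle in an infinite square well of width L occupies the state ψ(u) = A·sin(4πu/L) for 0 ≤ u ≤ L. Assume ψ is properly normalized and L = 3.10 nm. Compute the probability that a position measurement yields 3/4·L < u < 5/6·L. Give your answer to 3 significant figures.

P ≈ 0.0489

|ψ|² is the probability density, so P = ∫_{3/4·L}^{5/6·L} |ψ|² du.
Since A² = 1/(L/2), this is the region integral divided by the full normalization integral.
Substituting t = u/L, A² and the length scale cancel in the ratio: P = ∫_{3/4}^{5/6} sin(4·π·t)^2 dt / ∫_{0}^{1} sin(4·π·t)^2 dt.
An antiderivative of sin(4·π·t)^2 is t/2 - sin(4·π·t)·cos(4·π·t)/(8·π); evaluating from 3/4 to 5/6 gives -√(3)/(32·π) + 1/24, while the full integral is 1/2.
This works out to P = (-√(3)/16 + π/12)/π.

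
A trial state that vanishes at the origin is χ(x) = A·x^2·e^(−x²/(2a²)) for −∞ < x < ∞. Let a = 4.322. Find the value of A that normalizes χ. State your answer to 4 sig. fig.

A ≈ 0.02233

We need A² ∫|f|² dx = 1, taking the integral from −∞ to ∞.
Differentiating ∫e^(−αx²) dx = √(π/α) under α to get the higher moments, the integral (without the A² prefactor) comes out to 3·√(π)·a^5/4.
Setting this equal to 1 gives A² = 1/(3·√(π)·a^5/4).
Plugging in a = 4.322 yields A = 0.022334.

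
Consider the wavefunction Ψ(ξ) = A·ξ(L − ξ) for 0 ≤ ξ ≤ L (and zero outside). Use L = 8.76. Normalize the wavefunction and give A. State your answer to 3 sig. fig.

Normalization requires ∫|Ψ|² dξ = 1, integrated from 0 to L.
Expanding the polynomial and integrating term by term, ∫|Ψ|² dξ = A²·(L^5/30).
So A² = (L^5/30)^(−1).
Substituting L = 8.76 gives A² = 0.0005816, so A = 0.02412.

A ≈ 0.0241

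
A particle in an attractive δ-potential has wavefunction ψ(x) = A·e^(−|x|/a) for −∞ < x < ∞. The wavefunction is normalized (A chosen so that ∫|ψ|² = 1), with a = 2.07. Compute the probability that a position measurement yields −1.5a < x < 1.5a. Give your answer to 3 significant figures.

P ≈ 0.950

|ψ|² is the probability density, so P = ∫_{−1.5a}^{1.5a} |ψ|² dx.
With A² fixed by ∫|ψ|² = 1, i.e. A² = (a)^(−1), substitute and integrate.
Both integrals are even about x = 0, so only the x ≥ 0 halves are needed (the factors of 2 cancel). Substituting u = x/a, A² and the length scale cancel in the ratio: P = ∫_{0}^{1.5} e^(-2·u) du / ∫_{0}^{∞} e^(-2·u) du.
With ∫ e^(-2·u) du = -e^(-2·u)/2 + C, the region integral is 1/2 - e^(-3)/2 and the full one is 1/2.
Evaluating gives P = 0.9502.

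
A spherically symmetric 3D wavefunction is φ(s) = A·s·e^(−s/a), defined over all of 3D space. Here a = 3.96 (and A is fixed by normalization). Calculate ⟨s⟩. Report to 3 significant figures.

⟨s⟩ ≈ 9.90

The expectation value is the |φ|²-weighted average of s: ∫ s|φ|² 4πs² ds.
Using ∫₀^∞ sⁿ e^(−αs) ds = n!/αⁿ⁺¹, since the A² factors cancel between numerator and denominator, ⟨s⟩ = 5·a/2.
With a = 3.96, ⟨s⟩ = 9.900.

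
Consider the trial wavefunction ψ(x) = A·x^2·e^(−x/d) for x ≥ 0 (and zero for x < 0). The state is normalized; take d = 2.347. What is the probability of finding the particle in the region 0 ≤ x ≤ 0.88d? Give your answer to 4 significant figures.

P ≈ 0.03359

|ψ|² is the probability density, so P = ∫_{0}^{0.88d} |ψ|² dx.
Since A² = 1/(3·d^5/4), this is the region integral divided by the full normalization integral.
Let u = x/d; then A² and the length scale cancel, so P = ∫_{0}^{0.88} u^4·e^(-2·u) du ÷ ∫_{0}^{∞} u^4·e^(-2·u) du.
An antiderivative of u^4·e^(-2·u) is -(u^4/2 + u^3 + 3·u^2/2 + 3·u/2 + 3/4)·e^(-2·u); evaluating from 0 to 0.88 gives ≈ 0.0251888, while the full integral is 3/4.
The result is P = 0.033585.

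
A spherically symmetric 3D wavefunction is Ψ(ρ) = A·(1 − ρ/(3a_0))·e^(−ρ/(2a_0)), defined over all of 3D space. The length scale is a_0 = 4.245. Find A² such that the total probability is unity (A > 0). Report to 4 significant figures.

Require ∫ |Ψ|² 4πρ² dρ = 1 over the whole domain.
(Spherical symmetry: dV = 4πρ² dρ.)
With ∫₀^∞ ρ^4 e^(−αρ) dρ = 4!/α^5, the integral (without the A² prefactor) comes out to 8·π·a_0^3/3.
With a_0 = 4.245: A² = 0.0015604 and A = 0.039502.

A^2 ≈ 0.001560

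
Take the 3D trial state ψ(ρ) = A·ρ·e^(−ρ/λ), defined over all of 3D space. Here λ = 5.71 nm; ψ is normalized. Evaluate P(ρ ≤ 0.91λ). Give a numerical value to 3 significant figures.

P ≈ 0.0379

With dV = 4πρ²dρ, the probability is ∫|ψ|² dV over ρ ≤ 0.91λ.
Normalization gives A² = 1/(3·π·λ^5).
In terms of u = ρ/λ (A², 4π and the length scale all cancel between numerator and denominator), P = [∫_{0}^{0.91} u^4·e^(-2·u) du] / [∫_{0}^{∞} u^4·e^(-2·u) du].
Using ∫ u^4·e^(-2·u) du = -(u^4/2 + u^3 + 3·u^2/2 + 3·u/2 + 3/4)·e^(-2·u), the numerator is ≈ 0.028403 and the denominator is 3/4.
This evaluates to P = 0.03787.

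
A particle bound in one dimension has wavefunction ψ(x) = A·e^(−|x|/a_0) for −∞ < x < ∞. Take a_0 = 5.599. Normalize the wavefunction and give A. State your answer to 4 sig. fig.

A ≈ 0.4226

Require ∫ |ψ|² dx = 1 over the whole domain.
Using ∫₀^∞ xⁿ e^(−αx) dx = n!/αⁿ⁺¹, carrying out the integral gives A² · a_0.
Setting this equal to 1 gives A² = 1/(a_0).
Substituting a_0 = 5.599 gives A² = 0.17860, so A = 0.42261.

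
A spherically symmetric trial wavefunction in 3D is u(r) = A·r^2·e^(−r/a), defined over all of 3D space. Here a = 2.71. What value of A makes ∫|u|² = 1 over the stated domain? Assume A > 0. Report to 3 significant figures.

Require ∫ |u|² 4πr² dr = 1 over the whole domain.
The angular integral contributes 4π, leaving ∫₀^∞ r²|u|² dr.
Carrying out the integral gives A² · 45·π·a^7/2.
Hence A² = 1/[45·π·a^7/2].
Substituting a = 2.71 gives A² = 0.00001318, so A = 0.003630.

A ≈ 0.00363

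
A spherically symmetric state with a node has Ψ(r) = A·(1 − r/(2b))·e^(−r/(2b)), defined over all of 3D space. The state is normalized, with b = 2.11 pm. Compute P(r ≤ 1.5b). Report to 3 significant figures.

Integrate the radial probability density 4πr²|Ψ|² over r ≤ 1.5b.
Normalization gives A² = 1/(8·π·b^3).
Let u = r/b; then A², 4π and the length scale all cancel, so P = ∫_{0}^{1.5} u^2·(1 - u/2)^2·e^(-u) du ÷ ∫_{0}^{∞} u^2·(1 - u/2)^2·e^(-u) du.
An antiderivative of u^2·(1 - u/2)^2·e^(-u) is -(u^4/4 + u^2 + 2·u + 2)·e^(-u); evaluating from 0 to 1.5 gives 2 - 545·e^(-3/2)/64, while the full integral is 2.
The region integral divided by the full integral gives P = 0.04995.

P ≈ 0.0500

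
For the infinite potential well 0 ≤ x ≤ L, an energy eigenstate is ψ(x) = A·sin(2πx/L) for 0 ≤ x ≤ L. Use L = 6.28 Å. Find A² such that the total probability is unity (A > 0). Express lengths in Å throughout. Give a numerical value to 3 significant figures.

We need A² ∫|f|² dx = 1, taking the integral from 0 to L.
The integral (without the A² prefactor) comes out to L/2.
Setting this equal to 1 gives A² = 1/(L/2).
Plugging in L = 6.28 yields A = 0.5643.

A^2 ≈ 0.318 Å^(-1)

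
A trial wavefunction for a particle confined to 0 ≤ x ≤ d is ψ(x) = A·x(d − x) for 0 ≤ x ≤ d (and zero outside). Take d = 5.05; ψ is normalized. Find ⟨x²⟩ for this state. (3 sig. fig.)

⟨x^2⟩ ≈ 7.29

By definition ⟨x²⟩ = ∫ x^2 |ψ(x)|² dx.
Since the A² factors cancel between numerator and denominator, ⟨x²⟩ = 2·d^2/7.
With d = 5.05, ⟨x^2⟩ = 7.286.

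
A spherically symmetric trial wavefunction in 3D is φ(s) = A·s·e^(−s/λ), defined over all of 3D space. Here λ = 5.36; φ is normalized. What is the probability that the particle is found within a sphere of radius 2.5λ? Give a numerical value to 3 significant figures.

P ≈ 0.560

With dV = 4πs²ds, the probability is ∫|φ|² dV over s ≤ 2.5λ.
A² is fixed by ∫₀^∞ 4πs²|φ|² ds = 1, i.e. A² = (3·π·λ^5)^(−1).
In terms of u = s/λ (A², 4π and the length scale all cancel between numerator and denominator), P = [∫_{0}^{2.5} u^4·e^(-2·u) du] / [∫_{0}^{∞} u^4·e^(-2·u) du].
An antiderivative of u^4·e^(-2·u) is -(u^4/2 + u^3 + 3·u^2/2 + 3·u/2 + 3/4)·e^(-2·u); evaluating from 0 to 2.5 gives 3/4 - 1569·e^(-5)/32, while the full integral is 3/4.
Taking the ratio yields P = 0.5595.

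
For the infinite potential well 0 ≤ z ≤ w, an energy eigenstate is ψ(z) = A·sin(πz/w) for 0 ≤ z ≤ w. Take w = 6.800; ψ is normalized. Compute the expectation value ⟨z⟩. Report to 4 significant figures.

⟨z⟩ = ∫ z |ψ|² dz over the full domain.
Using sin²θ = (1 − cos 2θ)/2, the ratio of the moment integral to the normalization integral gives ⟨z⟩ = w/2.
With w = 6.800, ⟨z⟩ = 3.4000.

⟨z⟩ ≈ 3.400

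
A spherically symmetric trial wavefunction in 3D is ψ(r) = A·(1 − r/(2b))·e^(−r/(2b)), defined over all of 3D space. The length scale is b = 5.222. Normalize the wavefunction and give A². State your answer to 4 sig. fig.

Normalization requires ∫|ψ|² 4πr² dr = 1, integrated from 0 to ∞.
(Spherical symmetry: dV = 4πr² dr.)
With ∫₀^∞ r^4 e^(−αr) dr = 4!/α^5, ∫|ψ|² 4πr² dr = A²·(8·π·b^3).
So A² = (8·π·b^3)^(−1).
With b = 5.222: A² = 0.00027941 and A = 0.016716.

A^2 ≈ 0.0002794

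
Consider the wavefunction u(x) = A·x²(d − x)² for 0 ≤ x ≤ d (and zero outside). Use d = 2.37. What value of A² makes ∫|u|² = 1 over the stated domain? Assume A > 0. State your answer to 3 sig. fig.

A^2 ≈ 0.267

We need A² ∫|f|² dx = 1, taking the integral from 0 to d.
Expanding the polynomial and integrating term by term, with u = A·x²(d − x)², the integral evaluates to A²·[d^9/630].
Setting this equal to 1 gives A² = 1/(d^9/630).
Plugging in d = 2.37 yields A = 0.5168.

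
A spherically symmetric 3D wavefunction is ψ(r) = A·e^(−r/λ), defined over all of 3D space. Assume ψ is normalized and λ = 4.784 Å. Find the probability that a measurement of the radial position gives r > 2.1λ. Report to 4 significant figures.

P ≈ 0.2102

P = ∫ |ψ|² 4πr² dr over r > 2.1λ.
A² is fixed by ∫₀^∞ 4πr²|ψ|² dr = 1, i.e. A² = (π·λ^3)^(−1).
Let u = r/λ; then A², 4π and the length scale all cancel, so P = ∫_{2.1}^{∞} u^2·e^(-2·u) du ÷ ∫_{0}^{∞} u^2·e^(-2·u) du.
An antiderivative of u^2·e^(-2·u) is -(2·u^2 + 2·u + 1)·e^(-2·u)/4; evaluating from 2.1 to ∞ gives 701·e^(-21/5)/200, while the full integral is 1/4.
Taking the ratio yields P = 0.21024.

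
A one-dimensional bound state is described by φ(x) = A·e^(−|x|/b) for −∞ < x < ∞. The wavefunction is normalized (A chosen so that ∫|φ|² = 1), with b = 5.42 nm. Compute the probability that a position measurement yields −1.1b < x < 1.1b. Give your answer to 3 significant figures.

The probability is P = ∫ |φ|² dx over [−1.1b, 1.1b].
Since A² = 1/(b), this is the region integral divided by the full normalization integral.
Both integrals are even about x = 0, so only the x ≥ 0 halves are needed (the factors of 2 cancel). In terms of u = x/b (A² and the length scale cancel between numerator and denominator), P = [∫_{0}^{1.1} e^(-2·u) du] / [∫_{0}^{∞} e^(-2·u) du].
Using ∫ e^(-2·u) du = -e^(-2·u)/2, the numerator is 1/2 - e^(-11/5)/2 and the denominator is 1/2.
This works out to P = 0.8892.

P ≈ 0.889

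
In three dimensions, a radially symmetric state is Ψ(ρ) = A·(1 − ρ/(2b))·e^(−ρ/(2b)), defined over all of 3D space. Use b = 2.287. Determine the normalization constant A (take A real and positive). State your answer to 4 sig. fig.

A ≈ 0.05767

Normalization requires ∫|Ψ|² 4πρ² dρ = 1, integrated from 0 to ∞.
The angular integral contributes 4π, leaving ∫₀^∞ ρ²|Ψ|² dρ.
Using ∫₀^∞ ρⁿ e^(−αρ) dρ = n!/αⁿ⁺¹, with Ψ = A·(1 − ρ/(2b))·e^(−ρ/(2b)), the integral evaluates to A²·[8·π·b^3].
Setting this equal to 1 gives A² = 1/(8·π·b^3).
Substituting b = 2.287 gives A² = 0.0033263, so A = 0.057674.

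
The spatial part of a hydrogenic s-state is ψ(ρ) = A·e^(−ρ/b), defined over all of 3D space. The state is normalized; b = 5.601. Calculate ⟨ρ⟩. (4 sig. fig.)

⟨ρ⟩ ≈ 8.402

By definition ⟨ρ⟩ = ∫ ρ |ψ(ρ)|² 4πρ² dρ.
Since the A² factors cancel between numerator and denominator, ⟨ρ⟩ = 3·b/2.
With b = 5.601, ⟨ρ⟩ = 8.4015.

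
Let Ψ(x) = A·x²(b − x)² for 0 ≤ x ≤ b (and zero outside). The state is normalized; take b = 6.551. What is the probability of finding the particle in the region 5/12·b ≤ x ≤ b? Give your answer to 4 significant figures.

The probability is P = ∫ |Ψ|² dx over [5/12·b, b].
Since A² = 1/(b^9/630), this is the region integral divided by the full normalization integral.
Substituting u = x/b, A² and the length scale cancel in the ratio: P = ∫_{5/12}^{1} u^4·(1 - u)^4 du / ∫_{0}^{1} u^4·(1 - u)^4 du.
Using ∫ u^4·(1 - u)^4 du = u^5·(70·u^4 - 315·u^3 + 540·u^2 - 420·u + 126)/630, the numerator is ≈ 0.00110741 and the denominator is 1/630.
Taking the ratio, P = 0.69767.

P ≈ 0.6977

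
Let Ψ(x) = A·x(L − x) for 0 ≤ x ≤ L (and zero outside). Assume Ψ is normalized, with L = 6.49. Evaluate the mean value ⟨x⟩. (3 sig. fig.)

⟨x⟩ = ∫ x |Ψ|² dx over the full domain.
Expanding the polynomial and integrating term by term, the ratio of the moment integral to the normalization integral gives ⟨x⟩ = L/2.
Putting L = 6.49 gives 3.245.

⟨x⟩ ≈ 3.25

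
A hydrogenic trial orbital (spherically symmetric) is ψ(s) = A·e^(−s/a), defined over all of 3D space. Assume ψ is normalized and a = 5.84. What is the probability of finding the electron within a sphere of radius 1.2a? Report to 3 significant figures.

P ≈ 0.430

With dV = 4πs²ds, the probability is ∫|ψ|² dV over s ≤ 1.2a.
The full normalization integral is A²·[π·a^3] = 1, fixing A².
Substituting u = s/a, A², 4π and the length scale all cancel in the ratio: P = ∫_{0}^{1.2} u^2·e^(-2·u) du / ∫_{0}^{∞} u^2·e^(-2·u) du.
With ∫ u^2·e^(-2·u) du = -(2·u^2 + 2·u + 1)·e^(-2·u)/4 + C, the region integral is 1/4 - 157·e^(-12/5)/100 and the full one is 1/4.
This evaluates to P = 0.4303.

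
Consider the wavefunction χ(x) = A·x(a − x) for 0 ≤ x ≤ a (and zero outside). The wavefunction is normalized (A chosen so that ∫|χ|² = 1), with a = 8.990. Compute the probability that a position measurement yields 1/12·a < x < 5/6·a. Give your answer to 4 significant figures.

P ≈ 0.9594

The probability is P = ∫ |χ|² dx over [1/12·a, 5/6·a].
Since A² = 1/(a^5/30), this is the region integral divided by the full normalization integral.
In terms of u = x/a (A² and the length scale cancel between numerator and denominator), P = [∫_{1/12}^{5/6} u^2·(1 - u)^2 du] / [∫_{0}^{1} u^2·(1 - u)^2 du].
Using ∫ u^2·(1 - u)^2 du = u^3·(6·u^2 - 15·u + 10)/30, the numerator is ≈ 0.0319806 and the denominator is 1/30.
Evaluating gives P = 4421/4608.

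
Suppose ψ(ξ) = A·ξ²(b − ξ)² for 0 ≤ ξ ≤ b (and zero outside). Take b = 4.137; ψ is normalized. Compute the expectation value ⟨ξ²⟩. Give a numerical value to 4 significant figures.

⟨ξ^2⟩ ≈ 4.668

The expectation value is the |ψ|²-weighted average of ξ^2: ∫ ξ^2|ψ|² dξ.
Expanding the polynomial and integrating term by term, the ratio of the moment integral to the normalization integral gives ⟨ξ²⟩ = 3·b^2/11.
With b = 4.137, ⟨ξ^2⟩ = 4.6677.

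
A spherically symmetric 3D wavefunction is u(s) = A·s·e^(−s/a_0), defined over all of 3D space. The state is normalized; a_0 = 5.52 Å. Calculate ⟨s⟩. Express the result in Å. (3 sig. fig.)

⟨s⟩ ≈ 13.8 Å

⟨s⟩ = ∫ s |u|² 4πs² ds over the full domain.
The ratio of the moment integral to the normalization integral gives ⟨s⟩ = 5·a_0/2.
With a_0 = 5.52, ⟨s⟩ = 13.80.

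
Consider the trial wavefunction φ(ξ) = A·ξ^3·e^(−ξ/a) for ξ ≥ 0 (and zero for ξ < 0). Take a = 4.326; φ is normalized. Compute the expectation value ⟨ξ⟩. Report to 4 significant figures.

By definition ⟨ξ⟩ = ∫ ξ |φ(ξ)|² dξ.
Recall ∫₀^∞ ξ^m e^(−ξ/β) dξ = m!·β^(m+1), evaluating both integrals, ⟨ξ⟩ = 7·a/2.
Putting a = 4.326 gives 15.141.

⟨ξ⟩ ≈ 15.14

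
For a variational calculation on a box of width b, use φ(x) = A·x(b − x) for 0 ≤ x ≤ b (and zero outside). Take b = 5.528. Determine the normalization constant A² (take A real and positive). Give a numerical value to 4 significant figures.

A^2 ≈ 0.005811

We need A² ∫|f|² dx = 1, taking the integral from 0 to b.
With φ = A·x(b − x), the integral evaluates to A²·[b^5/30].
With b = 5.528: A² = 0.0058114 and A = 0.076233.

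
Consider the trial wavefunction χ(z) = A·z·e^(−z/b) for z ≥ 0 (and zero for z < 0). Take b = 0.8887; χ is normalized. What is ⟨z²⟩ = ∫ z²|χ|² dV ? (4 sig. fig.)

⟨z^2⟩ ≈ 2.369

By definition ⟨z²⟩ = ∫ z^2 |χ(z)|² dz.
With ∫₀^∞ z^4 e^(−αz) dz = 4!/α^5, since the A² factors cancel between numerator and denominator, ⟨z²⟩ = 3·b^2.
Putting b = 0.8887 gives 2.3694.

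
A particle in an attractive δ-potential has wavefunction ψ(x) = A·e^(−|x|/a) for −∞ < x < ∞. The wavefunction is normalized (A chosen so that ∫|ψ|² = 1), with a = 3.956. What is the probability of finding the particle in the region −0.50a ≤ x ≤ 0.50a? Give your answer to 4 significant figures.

P ≈ 0.6321

|ψ|² is the probability density, so P = ∫_{−0.50a}^{0.50a} |ψ|² dx.
Since A² = 1/(a), this is the region integral divided by the full normalization integral.
Both integrals are even about x = 0, so only the x ≥ 0 halves are needed (the factors of 2 cancel). Let u = x/a; then A² and the length scale cancel, so P = ∫_{0}^{0.50} e^(-2·u) du ÷ ∫_{0}^{∞} e^(-2·u) du.
An antiderivative of e^(-2·u) is -e^(-2·u)/2; evaluating from 0 to 0.50 gives 1/2 - e^(-1)/2, while the full integral is 1/2.
The result is P = 0.63212.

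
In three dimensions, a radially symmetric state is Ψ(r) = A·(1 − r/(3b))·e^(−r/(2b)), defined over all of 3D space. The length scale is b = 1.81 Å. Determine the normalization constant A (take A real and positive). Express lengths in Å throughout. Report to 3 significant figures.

A ≈ 0.142 Å^(-3/2)

We need A² ∫|f|² 4πr² dr = 1, taking the integral from 0 to ∞.
The integral (without the A² prefactor) comes out to 8·π·b^3/3.
So A² = (8·π·b^3/3)^(−1).
Substituting b = 1.81 gives A² = 0.02013, so A = 0.1419.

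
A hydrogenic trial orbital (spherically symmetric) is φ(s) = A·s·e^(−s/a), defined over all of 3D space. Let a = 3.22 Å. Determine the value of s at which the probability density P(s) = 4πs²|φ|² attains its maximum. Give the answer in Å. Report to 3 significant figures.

The maximum of P(s) = 4πs²|φ|² occurs where its derivative vanishes.
Solving yields s = 2·a.
With a = 3.22, the most probable radial distance is 6.440 Å.

s ≈ 6.44 Å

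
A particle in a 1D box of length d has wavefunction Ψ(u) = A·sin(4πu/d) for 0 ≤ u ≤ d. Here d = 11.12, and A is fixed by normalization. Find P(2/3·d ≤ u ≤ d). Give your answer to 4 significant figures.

P = ∫_{2/3·d}^{d} |Ψ(u)|² du.
The normalization integral ∫|Ψ|²du over the whole domain equals d/2·A², and A² cancels in the ratio.
Substituting t = u/d, A² and the length scale cancel in the ratio: P = ∫_{2/3}^{1} sin(4·π·t)^2 dt / ∫_{0}^{1} sin(4·π·t)^2 dt.
An antiderivative of sin(4·π·t)^2 is t/2 - sin(4·π·t)·cos(4·π·t)/(8·π); evaluating from 2/3 to 1 gives -√(3)/(32·π) + 1/6, while the full integral is 1/2.
The result is P = (-√(3)/16 + π/3)/π.

P ≈ 0.2989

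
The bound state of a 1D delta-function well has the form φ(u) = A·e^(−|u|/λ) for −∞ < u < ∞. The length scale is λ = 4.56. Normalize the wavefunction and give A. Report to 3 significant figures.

The normalization condition is ∫|φ|² du = 1 from −∞ to ∞.
Using ∫₀^∞ uⁿ e^(−αu) du = n!/αⁿ⁺¹, ∫|φ|² du = A²·(λ).
Hence A² = 1/[λ].
With λ = 4.56: A² = 0.2193 and A = 0.4683.

A ≈ 0.468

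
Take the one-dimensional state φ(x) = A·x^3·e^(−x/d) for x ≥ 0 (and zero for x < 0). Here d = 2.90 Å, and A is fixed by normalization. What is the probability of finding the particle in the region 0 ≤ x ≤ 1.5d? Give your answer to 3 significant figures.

The probability is P = ∫ |φ|² dx over [0, 1.5d].
The normalization integral ∫|φ|²dx over the whole domain equals 45·d^7/8·A², and A² cancels in the ratio.
Substituting u = x/d, A² and the length scale cancel in the ratio: P = ∫_{0}^{1.5} u^6·e^(-2·u) du / ∫_{0}^{∞} u^6·e^(-2·u) du.
An antiderivative of u^6·e^(-2·u) is -(4·u^6 + 12·u^5 + 30·u^4 + 60·u^3 + 90·u^2 + 90·u + 45)·e^(-2·u)/8; evaluating from 0 to 1.5 gives ≈ 0.18849, while the full integral is 45/8.
The result is P = 0.03351.

P ≈ 0.0335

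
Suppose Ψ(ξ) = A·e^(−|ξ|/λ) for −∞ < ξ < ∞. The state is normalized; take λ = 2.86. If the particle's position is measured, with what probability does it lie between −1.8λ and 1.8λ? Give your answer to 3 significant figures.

P ≈ 0.973

P = ∫_{−1.8λ}^{1.8λ} |Ψ(ξ)|² dξ.
Since A² = 1/(λ), this is the region integral divided by the full normalization integral.
By symmetry take twice the ξ ≥ 0 contribution in numerator and denominator; the 2's cancel. Let u = ξ/λ; then A² and the length scale cancel, so P = ∫_{0}^{1.8} e^(-2·u) du ÷ ∫_{0}^{∞} e^(-2·u) du.
An antiderivative of e^(-2·u) is -e^(-2·u)/2; evaluating from 0 to 1.8 gives 1/2 - e^(-18/5)/2, while the full integral is 1/2.
Taking the ratio, P = 0.9727.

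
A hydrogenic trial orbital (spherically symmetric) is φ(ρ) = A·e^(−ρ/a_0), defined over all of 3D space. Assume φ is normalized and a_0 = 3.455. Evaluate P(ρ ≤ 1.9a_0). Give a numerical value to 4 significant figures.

With dV = 4πρ²dρ, the probability is ∫|φ|² dV over ρ ≤ 1.9a_0.
A² is fixed by ∫₀^∞ 4πρ²|φ|² dρ = 1, i.e. A² = (π·a_0^3)^(−1).
Substituting u = ρ/a_0, A², 4π and the length scale all cancel in the ratio: P = ∫_{0}^{1.9} u^2·e^(-2·u) du / ∫_{0}^{∞} u^2·e^(-2·u) du.
Using ∫ u^2·e^(-2·u) du = -(2·u^2 + 2·u + 1)·e^(-2·u)/4, the numerator is 1/4 - 601·e^(-19/5)/200 and the denominator is 1/4.
The region integral divided by the full integral gives P = 0.73110.

P ≈ 0.7311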